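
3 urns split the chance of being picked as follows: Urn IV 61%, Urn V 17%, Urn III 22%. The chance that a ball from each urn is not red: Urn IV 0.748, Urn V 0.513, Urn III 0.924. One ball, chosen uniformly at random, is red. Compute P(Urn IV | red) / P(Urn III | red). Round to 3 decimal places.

Taking complements, P(red | each) = Urn IV 0.252, Urn V 0.487, Urn III 0.076.
Compute prior × likelihood for every hypothesis:
  Urn IV: 0.61 × 0.252 = 0.15372
  Urn V: 0.17 × 0.487 = 0.08279
  Urn III: 0.22 × 0.076 = 0.01672
Normalizing constant = 0.25323.
The ratio is 0.15372 / 0.01672 (the normalizer cancels) = 9.194.

9.194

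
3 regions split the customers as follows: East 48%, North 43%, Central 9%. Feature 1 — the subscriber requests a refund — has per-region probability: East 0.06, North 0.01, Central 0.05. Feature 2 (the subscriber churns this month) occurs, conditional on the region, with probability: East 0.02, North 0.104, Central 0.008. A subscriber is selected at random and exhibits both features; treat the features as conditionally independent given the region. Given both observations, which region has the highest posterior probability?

Unnormalized posteriors (prior × likelihood):
  East: 0.48 × 0.06 × 0.02 = 0.000576
  North: 0.43 × 0.01 × 0.104 = 0.0004472
  Central: 0.09 × 0.05 × 0.008 = 0.000036
Sum = 0.0010592.
Largest term belongs to East, so East is most probable.

East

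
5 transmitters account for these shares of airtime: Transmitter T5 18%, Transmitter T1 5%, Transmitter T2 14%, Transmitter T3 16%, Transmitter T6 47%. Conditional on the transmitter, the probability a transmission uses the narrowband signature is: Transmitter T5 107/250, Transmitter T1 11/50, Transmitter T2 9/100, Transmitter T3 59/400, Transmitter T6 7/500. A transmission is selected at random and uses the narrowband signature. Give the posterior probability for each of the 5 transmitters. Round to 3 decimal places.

Prior × likelihood for each hypothesis:
  Transmitter T5: 0.18 × 0.428 = 0.07704
  Transmitter T1: 0.05 × 0.22 = 0.011
  Transmitter T2: 0.14 × 0.09 = 0.0126
  Transmitter T3: 0.16 × 0.1475 = 0.0236
  Transmitter T6: 0.47 × 0.014 = 0.00658
Sum = 0.13082.
P(Transmitter T5 | narrowband) = 0.07704/0.13082 ≈ 0.589
P(Transmitter T1 | narrowband) = 0.011/0.13082 ≈ 0.084
P(Transmitter T2 | narrowband) = 0.0126/0.13082 ≈ 0.096
P(Transmitter T3 | narrowband) = 0.0236/0.13082 ≈ 0.180
P(Transmitter T6 | narrowband) = 0.00658/0.13082 ≈ 0.050

Transmitter T5 0.589, Transmitter T1 0.084, Transmitter T2 0.096, Transmitter T3 0.180, Transmitter T6 0.050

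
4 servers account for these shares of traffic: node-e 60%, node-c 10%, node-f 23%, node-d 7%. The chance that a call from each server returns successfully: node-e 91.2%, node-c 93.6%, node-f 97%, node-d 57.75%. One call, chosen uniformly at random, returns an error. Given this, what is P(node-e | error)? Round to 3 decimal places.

0.552

Taking complements, P(error | each) = node-e 0.088, node-c 0.064, node-f 0.03, node-d 0.4225.
Prior × likelihood for each hypothesis:
  node-e: 0.6 × 0.088 = 0.0528
  node-c: 0.1 × 0.064 = 0.0064
  node-f: 0.23 × 0.03 = 0.0069
  node-d: 0.07 × 0.4225 = 0.029575
Sum = 0.095675.
P(node-e | evidence) = 0.0528 / 0.095675 ≈ 0.552.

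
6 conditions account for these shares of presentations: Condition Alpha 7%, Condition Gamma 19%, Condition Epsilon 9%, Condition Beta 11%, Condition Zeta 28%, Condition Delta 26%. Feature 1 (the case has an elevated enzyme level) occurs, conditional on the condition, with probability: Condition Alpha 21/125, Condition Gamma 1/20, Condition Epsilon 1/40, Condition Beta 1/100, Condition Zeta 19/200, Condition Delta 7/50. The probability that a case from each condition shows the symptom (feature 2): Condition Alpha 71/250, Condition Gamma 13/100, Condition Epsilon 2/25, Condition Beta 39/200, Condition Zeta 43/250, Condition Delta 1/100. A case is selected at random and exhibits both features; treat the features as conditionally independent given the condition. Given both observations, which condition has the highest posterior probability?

Condition Zeta

Unnormalized posteriors (prior × likelihood):
  Condition Alpha: 0.07 × 0.168 × 0.284 = 0.00333984
  Condition Gamma: 0.19 × 0.05 × 0.13 = 0.001235
  Condition Epsilon: 0.09 × 0.025 × 0.08 = 0.00018
  Condition Beta: 0.11 × 0.01 × 0.195 = 0.0002145
  Condition Zeta: 0.28 × 0.095 × 0.172 = 0.0045752
  Condition Delta: 0.26 × 0.14 × 0.01 = 0.000364
Sum = 0.00990854.
Largest term belongs to Condition Zeta, so Condition Zeta is most probable.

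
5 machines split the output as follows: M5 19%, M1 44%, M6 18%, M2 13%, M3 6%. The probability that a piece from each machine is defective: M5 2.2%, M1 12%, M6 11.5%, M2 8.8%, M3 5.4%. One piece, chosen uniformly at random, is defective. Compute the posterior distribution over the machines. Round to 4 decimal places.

M5 0.0453, M1 0.5717, M6 0.2241, M2 0.1239, M3 0.0351

By Bayes' rule, posterior ∝ prior × likelihood:
  M5: 0.19 × 0.022 = 0.00418
  M1: 0.44 × 0.12 = 0.0528
  M6: 0.18 × 0.115 = 0.0207
  M2: 0.13 × 0.088 = 0.01144
  M3: 0.06 × 0.054 = 0.00324
Sum = 0.09236.
P(M5 | defective) = 0.00418/0.09236 ≈ 0.0453
P(M1 | defective) = 0.0528/0.09236 ≈ 0.5717
P(M6 | defective) = 0.0207/0.09236 ≈ 0.2241
P(M2 | defective) = 0.01144/0.09236 ≈ 0.1239
P(M3 | defective) = 0.00324/0.09236 ≈ 0.0351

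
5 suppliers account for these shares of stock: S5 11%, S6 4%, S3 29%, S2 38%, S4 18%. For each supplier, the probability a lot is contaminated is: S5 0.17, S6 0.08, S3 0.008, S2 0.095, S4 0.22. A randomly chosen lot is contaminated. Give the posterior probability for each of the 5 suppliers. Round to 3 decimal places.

By Bayes' rule, posterior ∝ prior × likelihood:
  S5: 0.11 × 0.17 = 0.0187
  S6: 0.04 × 0.08 = 0.0032
  S3: 0.29 × 0.008 = 0.00232
  S2: 0.38 × 0.095 = 0.0361
  S4: 0.18 × 0.22 = 0.0396
Sum = 0.09992.
P(S5 | contaminated) = 0.0187/0.09992 ≈ 0.187
P(S6 | contaminated) = 0.0032/0.09992 ≈ 0.032
P(S3 | contaminated) = 0.00232/0.09992 ≈ 0.023
P(S2 | contaminated) = 0.0361/0.09992 ≈ 0.361
P(S4 | contaminated) = 0.0396/0.09992 ≈ 0.396
(Check: 0.187+0.032+0.023+0.361+0.396 = 0.999.)

S5 0.187, S6 0.032, S3 0.023, S2 0.361, S4 0.396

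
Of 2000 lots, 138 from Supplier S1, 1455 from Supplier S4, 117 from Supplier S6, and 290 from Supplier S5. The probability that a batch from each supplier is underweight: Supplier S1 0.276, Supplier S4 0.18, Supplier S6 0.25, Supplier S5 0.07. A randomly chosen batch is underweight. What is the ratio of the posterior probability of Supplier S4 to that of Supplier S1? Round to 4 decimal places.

6.8762

Unnormalized posteriors (prior × likelihood):
  Supplier S1: 0.069 × 0.276 = 0.019044
  Supplier S4: 0.7275 × 0.18 = 0.13095
  Supplier S6: 0.0585 × 0.25 = 0.014625
  Supplier S5: 0.145 × 0.07 = 0.01015
Total = 0.174769.
The ratio is 0.13095 / 0.019044 (the normalizer cancels) = 6.8762.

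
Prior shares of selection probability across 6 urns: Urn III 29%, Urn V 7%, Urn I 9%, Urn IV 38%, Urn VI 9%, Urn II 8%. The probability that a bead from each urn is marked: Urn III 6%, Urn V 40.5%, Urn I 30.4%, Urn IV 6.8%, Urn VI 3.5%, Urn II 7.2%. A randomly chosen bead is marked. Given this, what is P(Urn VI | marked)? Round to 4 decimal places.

Unnormalized posteriors (prior × likelihood):
  Urn III: 0.29 × 0.06 = 0.0174
  Urn V: 0.07 × 0.405 = 0.02835
  Urn I: 0.09 × 0.304 = 0.02736
  Urn IV: 0.38 × 0.068 = 0.02584
  Urn VI: 0.09 × 0.035 = 0.00315
  Urn II: 0.08 × 0.072 = 0.00576
Total = 0.10786.
P(Urn VI | evidence) = 0.00315 / 0.10786 ≈ 0.0292.

0.0292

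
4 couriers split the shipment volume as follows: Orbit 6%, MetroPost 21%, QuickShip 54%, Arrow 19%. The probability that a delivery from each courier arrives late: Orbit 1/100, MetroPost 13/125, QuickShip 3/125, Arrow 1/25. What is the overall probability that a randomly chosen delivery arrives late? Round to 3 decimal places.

Prior × likelihood for each hypothesis:
  Orbit: 0.06 × 0.01 = 0.0006
  MetroPost: 0.21 × 0.104 = 0.02184
  QuickShip: 0.54 × 0.024 = 0.01296
  Arrow: 0.19 × 0.04 = 0.0076
P(late) = 0.0006 + 0.02184 + 0.01296 + 0.0076 = 0.043 → 0.043.

0.043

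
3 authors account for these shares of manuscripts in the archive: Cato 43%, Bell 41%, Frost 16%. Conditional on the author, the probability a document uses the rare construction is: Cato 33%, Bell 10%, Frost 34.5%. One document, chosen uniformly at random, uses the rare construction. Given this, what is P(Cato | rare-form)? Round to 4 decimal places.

0.5960

By Bayes' rule, posterior ∝ prior × likelihood:
  Cato: 0.43 × 0.33 = 0.1419
  Bell: 0.41 × 0.1 = 0.041
  Frost: 0.16 × 0.345 = 0.0552
Normalizing constant = 0.2381.
P(Cato | evidence) = 0.1419 / 0.2381 ≈ 0.5960.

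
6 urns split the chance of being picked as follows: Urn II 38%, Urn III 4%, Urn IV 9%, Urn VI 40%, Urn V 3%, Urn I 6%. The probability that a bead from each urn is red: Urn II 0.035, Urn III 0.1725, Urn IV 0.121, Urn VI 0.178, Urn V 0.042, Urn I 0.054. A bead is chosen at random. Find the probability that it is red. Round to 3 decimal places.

By Bayes' rule, posterior ∝ prior × likelihood:
  Urn II: 0.38 × 0.035 = 0.0133
  Urn III: 0.04 × 0.1725 = 0.0069
  Urn IV: 0.09 × 0.121 = 0.01089
  Urn VI: 0.4 × 0.178 = 0.0712
  Urn V: 0.03 × 0.042 = 0.00126
  Urn I: 0.06 × 0.054 = 0.00324
P(red) = 0.0133 + 0.0069 + 0.01089 + 0.0712 + 0.00126 + 0.00324 = 0.10679 → 0.107.

0.107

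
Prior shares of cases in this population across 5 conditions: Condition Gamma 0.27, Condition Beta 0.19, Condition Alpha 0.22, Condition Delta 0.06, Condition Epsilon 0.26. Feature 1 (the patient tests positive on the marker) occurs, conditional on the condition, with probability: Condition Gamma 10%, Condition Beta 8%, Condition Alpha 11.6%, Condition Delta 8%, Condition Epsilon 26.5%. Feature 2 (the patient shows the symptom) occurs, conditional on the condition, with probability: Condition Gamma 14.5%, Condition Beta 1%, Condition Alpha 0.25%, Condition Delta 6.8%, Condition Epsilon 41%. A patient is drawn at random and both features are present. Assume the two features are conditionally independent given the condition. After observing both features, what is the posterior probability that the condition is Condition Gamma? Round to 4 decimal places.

Prior × likelihood for each hypothesis:
  Condition Gamma: 0.27 × 0.1 × 0.145 = 0.003915
  Condition Beta: 0.19 × 0.08 × 0.01 = 0.000152
  Condition Alpha: 0.22 × 0.116 × 0.0025 = 0.0000638
  Condition Delta: 0.06 × 0.08 × 0.068 = 0.0003264
  Condition Epsilon: 0.26 × 0.265 × 0.41 = 0.028249
Total = 0.0327062.
P(Condition Gamma | evidence) = 0.003915 / 0.0327062 ≈ 0.1197.

0.1197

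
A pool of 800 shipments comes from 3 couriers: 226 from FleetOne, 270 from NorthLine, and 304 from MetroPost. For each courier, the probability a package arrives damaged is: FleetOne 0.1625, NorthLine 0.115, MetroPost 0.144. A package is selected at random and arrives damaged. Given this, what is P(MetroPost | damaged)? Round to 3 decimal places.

By Bayes' rule, posterior ∝ prior × likelihood:
  FleetOne: 0.2825 × 0.1625 = 0.04590625
  NorthLine: 0.3375 × 0.115 = 0.0388125
  MetroPost: 0.38 × 0.144 = 0.05472
Total = 0.13943875.
P(MetroPost | evidence) = 0.05472 / 0.13943875 ≈ 0.392.

0.392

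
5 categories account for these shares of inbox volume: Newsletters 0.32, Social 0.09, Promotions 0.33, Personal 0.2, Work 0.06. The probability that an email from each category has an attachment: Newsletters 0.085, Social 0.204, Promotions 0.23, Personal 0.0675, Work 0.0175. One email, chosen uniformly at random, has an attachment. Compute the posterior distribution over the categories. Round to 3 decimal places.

Newsletters 0.200, Social 0.135, Promotions 0.558, Personal 0.099, Work 0.008

By Bayes' rule, posterior ∝ prior × likelihood:
  Newsletters: 0.32 × 0.085 = 0.0272
  Social: 0.09 × 0.204 = 0.01836
  Promotions: 0.33 × 0.23 = 0.0759
  Personal: 0.2 × 0.0675 = 0.0135
  Work: 0.06 × 0.0175 = 0.00105
Normalizing constant = 0.13601.
P(Newsletters | attachment) = 0.0272/0.13601 ≈ 0.200
P(Social | attachment) = 0.01836/0.13601 ≈ 0.135
P(Promotions | attachment) = 0.0759/0.13601 ≈ 0.558
P(Personal | attachment) = 0.0135/0.13601 ≈ 0.099
P(Work | attachment) = 0.00105/0.13601 ≈ 0.008
(Check: 0.200+0.135+0.558+0.099+0.008 = 1.000.)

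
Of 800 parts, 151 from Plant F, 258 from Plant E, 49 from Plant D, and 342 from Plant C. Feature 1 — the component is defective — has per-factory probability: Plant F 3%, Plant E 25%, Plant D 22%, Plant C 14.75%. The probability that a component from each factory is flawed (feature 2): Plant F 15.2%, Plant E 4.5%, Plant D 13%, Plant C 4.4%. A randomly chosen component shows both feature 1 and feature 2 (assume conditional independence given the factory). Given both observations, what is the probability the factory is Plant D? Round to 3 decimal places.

Compute prior × likelihood for every hypothesis:
  Plant F: 0.18875 × 0.03 × 0.152 = 0.0008607
  Plant E: 0.3225 × 0.25 × 0.045 = 0.003628125
  Plant D: 0.06125 × 0.22 × 0.13 = 0.00175175
  Plant C: 0.4275 × 0.1475 × 0.044 = 0.002774475
Sum = 0.00901505.
P(Plant D | evidence) = 0.00175175 / 0.00901505 ≈ 0.194.

0.194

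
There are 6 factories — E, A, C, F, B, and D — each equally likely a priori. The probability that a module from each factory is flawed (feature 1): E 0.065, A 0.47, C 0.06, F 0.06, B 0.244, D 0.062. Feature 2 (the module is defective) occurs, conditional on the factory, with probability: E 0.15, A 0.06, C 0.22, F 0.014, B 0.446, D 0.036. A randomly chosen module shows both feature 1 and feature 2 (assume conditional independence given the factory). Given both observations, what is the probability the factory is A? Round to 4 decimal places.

Since the prior is uniform, the posterior is proportional to the likelihood:
  E: 0.065 × 0.15 = 0.00975
  A: 0.47 × 0.06 = 0.0282
  C: 0.06 × 0.22 = 0.0132
  F: 0.06 × 0.014 = 0.00084
  B: 0.244 × 0.446 = 0.108824
  D: 0.062 × 0.036 = 0.002232
Total = 0.163046.
P(A | evidence) = 0.0282 / 0.163046 ≈ 0.1730.

0.1730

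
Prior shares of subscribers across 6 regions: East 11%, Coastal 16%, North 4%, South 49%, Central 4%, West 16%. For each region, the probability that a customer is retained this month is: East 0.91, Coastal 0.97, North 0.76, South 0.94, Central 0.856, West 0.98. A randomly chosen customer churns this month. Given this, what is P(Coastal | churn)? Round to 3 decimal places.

Taking complements, P(churn | each) = East 0.09, Coastal 0.03, North 0.24, South 0.06, Central 0.144, West 0.02.
Compute prior × likelihood for every hypothesis:
  East: 0.11 × 0.09 = 0.0099
  Coastal: 0.16 × 0.03 = 0.0048
  North: 0.04 × 0.24 = 0.0096
  South: 0.49 × 0.06 = 0.0294
  Central: 0.04 × 0.144 = 0.00576
  West: 0.16 × 0.02 = 0.0032
Sum = 0.06266.
P(Coastal | evidence) = 0.0048 / 0.06266 ≈ 0.077.

0.077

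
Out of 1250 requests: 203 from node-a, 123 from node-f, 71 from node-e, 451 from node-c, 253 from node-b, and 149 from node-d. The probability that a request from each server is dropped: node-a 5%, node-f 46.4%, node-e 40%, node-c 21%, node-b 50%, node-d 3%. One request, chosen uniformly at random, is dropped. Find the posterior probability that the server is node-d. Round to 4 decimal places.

0.0139

Unnormalized posteriors (prior × likelihood):
  node-a: 0.1624 × 0.05 = 0.00812
  node-f: 0.0984 × 0.464 = 0.0456576
  node-e: 0.0568 × 0.4 = 0.02272
  node-c: 0.3608 × 0.21 = 0.075768
  node-b: 0.2024 × 0.5 = 0.1012
  node-d: 0.1192 × 0.03 = 0.003576
Sum = 0.2570416.
P(node-d | evidence) = 0.003576 / 0.2570416 ≈ 0.0139.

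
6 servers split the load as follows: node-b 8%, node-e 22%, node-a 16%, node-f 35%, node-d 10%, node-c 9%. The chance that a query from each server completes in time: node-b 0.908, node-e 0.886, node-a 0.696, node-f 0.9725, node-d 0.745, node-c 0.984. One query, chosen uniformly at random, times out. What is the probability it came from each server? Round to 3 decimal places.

node-b 0.063, node-e 0.213, node-a 0.413, node-f 0.082, node-d 0.217, node-c 0.012

Taking complements, P(timeout | each) = node-b 0.092, node-e 0.114, node-a 0.304, node-f 0.0275, node-d 0.255, node-c 0.016.
Unnormalized posteriors (prior × likelihood):
  node-b: 0.08 × 0.092 = 0.00736
  node-e: 0.22 × 0.114 = 0.02508
  node-a: 0.16 × 0.304 = 0.04864
  node-f: 0.35 × 0.0275 = 0.009625
  node-d: 0.1 × 0.255 = 0.0255
  node-c: 0.09 × 0.016 = 0.00144
Normalizing constant = 0.117645.
P(node-b | timeout) = 0.00736/0.117645 ≈ 0.063
P(node-e | timeout) = 0.02508/0.117645 ≈ 0.213
P(node-a | timeout) = 0.04864/0.117645 ≈ 0.413
P(node-f | timeout) = 0.009625/0.117645 ≈ 0.082
P(node-d | timeout) = 0.0255/0.117645 ≈ 0.217
P(node-c | timeout) = 0.00144/0.117645 ≈ 0.012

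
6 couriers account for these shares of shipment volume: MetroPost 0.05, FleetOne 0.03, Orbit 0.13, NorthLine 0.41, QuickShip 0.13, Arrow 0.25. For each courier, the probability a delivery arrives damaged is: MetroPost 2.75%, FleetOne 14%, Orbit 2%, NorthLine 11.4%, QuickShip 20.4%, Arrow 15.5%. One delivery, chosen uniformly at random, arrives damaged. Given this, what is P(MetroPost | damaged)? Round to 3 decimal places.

Prior × likelihood for each hypothesis:
  MetroPost: 0.05 × 0.0275 = 0.001375
  FleetOne: 0.03 × 0.14 = 0.0042
  Orbit: 0.13 × 0.02 = 0.0026
  NorthLine: 0.41 × 0.114 = 0.04674
  QuickShip: 0.13 × 0.204 = 0.02652
  Arrow: 0.25 × 0.155 = 0.03875
Sum = 0.120185.
P(MetroPost | evidence) = 0.001375 / 0.120185 ≈ 0.011.

0.011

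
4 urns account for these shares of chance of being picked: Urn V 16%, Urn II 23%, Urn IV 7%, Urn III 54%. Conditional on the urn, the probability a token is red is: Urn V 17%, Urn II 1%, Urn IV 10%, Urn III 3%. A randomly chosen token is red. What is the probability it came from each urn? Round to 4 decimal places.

Compute prior × likelihood for every hypothesis:
  Urn V: 0.16 × 0.17 = 0.0272
  Urn II: 0.23 × 0.01 = 0.0023
  Urn IV: 0.07 × 0.1 = 0.007
  Urn III: 0.54 × 0.03 = 0.0162
Total = 0.0527.
P(Urn V | red) = 0.0272/0.0527 ≈ 0.5161
P(Urn II | red) = 0.0023/0.0527 ≈ 0.0436
P(Urn IV | red) = 0.007/0.0527 ≈ 0.1328
P(Urn III | red) = 0.0162/0.0527 ≈ 0.3074
(Check: 0.5161+0.0436+0.1328+0.3074 = 0.9999.)

Urn V 0.5161, Urn II 0.0436, Urn IV 0.1328, Urn III 0.3074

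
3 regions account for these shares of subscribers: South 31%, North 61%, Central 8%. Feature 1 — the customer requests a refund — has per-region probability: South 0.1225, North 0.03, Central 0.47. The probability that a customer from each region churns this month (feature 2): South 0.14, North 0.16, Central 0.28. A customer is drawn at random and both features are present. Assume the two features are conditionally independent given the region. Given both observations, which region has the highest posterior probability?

Prior × likelihood for each hypothesis:
  South: 0.31 × 0.1225 × 0.14 = 0.0053165
  North: 0.61 × 0.03 × 0.16 = 0.002928
  Central: 0.08 × 0.47 × 0.28 = 0.010528
Total = 0.0187725.
Largest term belongs to Central, so Central is most probable.

Central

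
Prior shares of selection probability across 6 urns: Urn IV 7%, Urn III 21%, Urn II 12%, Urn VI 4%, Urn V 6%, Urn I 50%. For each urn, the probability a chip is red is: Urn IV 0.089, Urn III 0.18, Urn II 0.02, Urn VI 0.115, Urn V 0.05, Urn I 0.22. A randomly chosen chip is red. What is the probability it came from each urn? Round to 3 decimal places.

Unnormalized posteriors (prior × likelihood):
  Urn IV: 0.07 × 0.089 = 0.00623
  Urn III: 0.21 × 0.18 = 0.0378
  Urn II: 0.12 × 0.02 = 0.0024
  Urn VI: 0.04 × 0.115 = 0.0046
  Urn V: 0.06 × 0.05 = 0.003
  Urn I: 0.5 × 0.22 = 0.11
Total = 0.16403.
P(Urn IV | red) = 0.00623/0.16403 ≈ 0.038
P(Urn III | red) = 0.0378/0.16403 ≈ 0.230
P(Urn II | red) = 0.0024/0.16403 ≈ 0.015
P(Urn VI | red) = 0.0046/0.16403 ≈ 0.028
P(Urn V | red) = 0.003/0.16403 ≈ 0.018
P(Urn I | red) = 0.11/0.16403 ≈ 0.671
(Check: 0.038+0.230+0.015+0.028+0.018+0.671 = 1.000.)

Urn IV 0.038, Urn III 0.230, Urn II 0.015, Urn VI 0.028, Urn V 0.018, Urn I 0.671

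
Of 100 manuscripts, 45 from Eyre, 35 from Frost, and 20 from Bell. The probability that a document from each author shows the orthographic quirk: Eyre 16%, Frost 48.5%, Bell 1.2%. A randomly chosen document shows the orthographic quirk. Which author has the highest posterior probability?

By Bayes' rule, posterior ∝ prior × likelihood:
  Eyre: 0.45 × 0.16 = 0.072
  Frost: 0.35 × 0.485 = 0.16975
  Bell: 0.2 × 0.012 = 0.0024
Total = 0.24415.
Largest term belongs to Frost, so Frost is most probable.

Frost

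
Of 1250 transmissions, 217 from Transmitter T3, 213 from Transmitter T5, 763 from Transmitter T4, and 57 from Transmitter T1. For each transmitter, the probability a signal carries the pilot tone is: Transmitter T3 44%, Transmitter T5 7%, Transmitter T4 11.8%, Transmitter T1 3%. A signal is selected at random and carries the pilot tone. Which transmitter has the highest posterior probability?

Prior × likelihood for each hypothesis:
  Transmitter T3: 0.1736 × 0.44 = 0.076384
  Transmitter T5: 0.1704 × 0.07 = 0.011928
  Transmitter T4: 0.6104 × 0.118 = 0.0720272
  Transmitter T1: 0.0456 × 0.03 = 0.001368
Total = 0.1617072.
Largest term belongs to Transmitter T3, so Transmitter T3 is most probable.

Transmitter T3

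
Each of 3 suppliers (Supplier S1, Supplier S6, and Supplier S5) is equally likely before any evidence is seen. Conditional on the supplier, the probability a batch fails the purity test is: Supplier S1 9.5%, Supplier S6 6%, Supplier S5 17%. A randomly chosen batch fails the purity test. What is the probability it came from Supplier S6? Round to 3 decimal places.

Since the prior is uniform, the posterior is proportional to the likelihood:
  Supplier S1: 0.095
  Supplier S6: 0.06
  Supplier S5: 0.17
Normalizing constant = 0.325.
P(Supplier S6 | evidence) = 0.06 / 0.325 ≈ 0.185.

0.185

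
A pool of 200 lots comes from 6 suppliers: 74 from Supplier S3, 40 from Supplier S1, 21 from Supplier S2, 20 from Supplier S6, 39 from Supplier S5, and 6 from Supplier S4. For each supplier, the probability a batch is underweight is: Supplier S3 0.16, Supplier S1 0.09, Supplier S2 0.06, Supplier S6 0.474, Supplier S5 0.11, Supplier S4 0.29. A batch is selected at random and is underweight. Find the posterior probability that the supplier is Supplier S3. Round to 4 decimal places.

By Bayes' rule, posterior ∝ prior × likelihood:
  Supplier S3: 0.37 × 0.16 = 0.0592
  Supplier S1: 0.2 × 0.09 = 0.018
  Supplier S2: 0.105 × 0.06 = 0.0063
  Supplier S6: 0.1 × 0.474 = 0.0474
  Supplier S5: 0.195 × 0.11 = 0.02145
  Supplier S4: 0.03 × 0.29 = 0.0087
Total = 0.16105.
P(Supplier S3 | evidence) = 0.0592 / 0.16105 ≈ 0.3676.

0.3676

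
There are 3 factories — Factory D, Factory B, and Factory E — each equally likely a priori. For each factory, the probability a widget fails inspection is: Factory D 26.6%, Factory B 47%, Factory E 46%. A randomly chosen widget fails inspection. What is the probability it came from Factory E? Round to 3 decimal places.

With a uniform prior (1/3 each), posterior ∝ likelihood:
  Factory D: 0.266
  Factory B: 0.47
  Factory E: 0.46
Sum = 1.196.
P(Factory E | evidence) = 0.46 / 1.196 ≈ 0.385.

0.385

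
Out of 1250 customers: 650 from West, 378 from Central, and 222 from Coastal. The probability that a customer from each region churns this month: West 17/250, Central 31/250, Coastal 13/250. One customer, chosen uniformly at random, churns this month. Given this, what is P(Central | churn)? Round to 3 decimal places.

0.457

Unnormalized posteriors (prior × likelihood):
  West: 0.52 × 0.068 = 0.03536
  Central: 0.3024 × 0.124 = 0.0374976
  Coastal: 0.1776 × 0.052 = 0.0092352
Sum = 0.0820928.
P(Central | evidence) = 0.0374976 / 0.0820928 ≈ 0.457.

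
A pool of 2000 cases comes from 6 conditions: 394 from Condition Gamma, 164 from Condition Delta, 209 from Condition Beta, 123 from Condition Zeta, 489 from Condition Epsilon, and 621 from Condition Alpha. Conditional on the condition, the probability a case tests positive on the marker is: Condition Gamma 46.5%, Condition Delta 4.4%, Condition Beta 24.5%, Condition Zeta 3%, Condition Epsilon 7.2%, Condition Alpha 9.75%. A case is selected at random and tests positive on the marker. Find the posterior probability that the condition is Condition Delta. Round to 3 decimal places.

Unnormalized posteriors (prior × likelihood):
  Condition Gamma: 0.197 × 0.465 = 0.091605
  Condition Delta: 0.082 × 0.044 = 0.003608
  Condition Beta: 0.1045 × 0.245 = 0.0256025
  Condition Zeta: 0.0615 × 0.03 = 0.001845
  Condition Epsilon: 0.2445 × 0.072 = 0.017604
  Condition Alpha: 0.3105 × 0.0975 = 0.03027375
Sum = 0.17053825.
P(Condition Delta | evidence) = 0.003608 / 0.17053825 ≈ 0.021.

0.021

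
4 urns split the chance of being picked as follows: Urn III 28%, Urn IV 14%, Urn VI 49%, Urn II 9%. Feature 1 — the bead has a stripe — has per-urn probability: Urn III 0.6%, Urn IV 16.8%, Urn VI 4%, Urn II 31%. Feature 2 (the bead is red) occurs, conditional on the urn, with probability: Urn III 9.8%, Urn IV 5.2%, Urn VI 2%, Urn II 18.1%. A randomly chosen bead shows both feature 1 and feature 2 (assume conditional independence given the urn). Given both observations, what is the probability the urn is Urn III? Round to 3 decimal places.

0.024

Prior × likelihood for each hypothesis:
  Urn III: 0.28 × 0.006 × 0.098 = 0.00016464
  Urn IV: 0.14 × 0.168 × 0.052 = 0.00122304
  Urn VI: 0.49 × 0.04 × 0.02 = 0.000392
  Urn II: 0.09 × 0.31 × 0.181 = 0.0050499
Sum = 0.00682958.
P(Urn III | evidence) = 0.00016464 / 0.00682958 ≈ 0.024.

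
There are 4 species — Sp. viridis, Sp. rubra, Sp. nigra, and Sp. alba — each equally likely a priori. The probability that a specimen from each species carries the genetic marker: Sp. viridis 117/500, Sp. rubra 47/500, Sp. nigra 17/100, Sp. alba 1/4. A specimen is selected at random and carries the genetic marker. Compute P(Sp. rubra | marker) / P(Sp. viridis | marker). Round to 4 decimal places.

0.4017

With a uniform prior (1/4 each), posterior ∝ likelihood:
  Sp. viridis: 0.234
  Sp. rubra: 0.094
  Sp. nigra: 0.17
  Sp. alba: 0.25
Total = 0.748.
The ratio is 0.094 / 0.234 (the normalizer cancels) = 0.4017.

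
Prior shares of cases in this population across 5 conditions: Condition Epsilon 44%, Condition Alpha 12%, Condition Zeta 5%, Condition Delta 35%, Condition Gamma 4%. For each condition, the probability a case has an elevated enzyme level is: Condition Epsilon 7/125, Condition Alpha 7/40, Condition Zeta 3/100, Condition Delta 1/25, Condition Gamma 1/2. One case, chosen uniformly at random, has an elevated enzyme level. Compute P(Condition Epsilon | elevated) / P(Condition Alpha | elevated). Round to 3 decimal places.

1.173

Unnormalized posteriors (prior × likelihood):
  Condition Epsilon: 0.44 × 0.056 = 0.02464
  Condition Alpha: 0.12 × 0.175 = 0.021
  Condition Zeta: 0.05 × 0.03 = 0.0015
  Condition Delta: 0.35 × 0.04 = 0.014
  Condition Gamma: 0.04 × 0.5 = 0.02
Normalizing constant = 0.08114.
The ratio is 0.02464 / 0.021 (the normalizer cancels) = 1.173.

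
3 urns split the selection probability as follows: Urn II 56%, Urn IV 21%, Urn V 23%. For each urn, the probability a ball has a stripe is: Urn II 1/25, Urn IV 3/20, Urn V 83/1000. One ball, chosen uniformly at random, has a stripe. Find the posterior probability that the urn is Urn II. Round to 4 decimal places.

0.3069

Compute prior × likelihood for every hypothesis:
  Urn II: 0.56 × 0.04 = 0.0224
  Urn IV: 0.21 × 0.15 = 0.0315
  Urn V: 0.23 × 0.083 = 0.01909
Sum = 0.07299.
P(Urn II | evidence) = 0.0224 / 0.07299 ≈ 0.3069.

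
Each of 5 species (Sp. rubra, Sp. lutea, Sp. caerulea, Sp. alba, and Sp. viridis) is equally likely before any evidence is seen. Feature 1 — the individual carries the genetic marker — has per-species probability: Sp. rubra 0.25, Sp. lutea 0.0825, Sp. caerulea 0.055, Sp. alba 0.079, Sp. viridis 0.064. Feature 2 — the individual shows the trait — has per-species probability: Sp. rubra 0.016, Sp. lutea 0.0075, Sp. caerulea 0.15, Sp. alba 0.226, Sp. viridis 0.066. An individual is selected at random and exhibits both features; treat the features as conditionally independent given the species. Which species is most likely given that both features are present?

Sp. alba

With a uniform prior (1/5 each), posterior ∝ likelihood:
  Sp. rubra: 0.25 × 0.016 = 0.004
  Sp. lutea: 0.0825 × 0.0075 = 0.00061875
  Sp. caerulea: 0.055 × 0.15 = 0.00825
  Sp. alba: 0.079 × 0.226 = 0.017854
  Sp. viridis: 0.064 × 0.066 = 0.004224
Normalizing constant = 0.03494675.
Largest term belongs to Sp. alba, so Sp. alba is most probable.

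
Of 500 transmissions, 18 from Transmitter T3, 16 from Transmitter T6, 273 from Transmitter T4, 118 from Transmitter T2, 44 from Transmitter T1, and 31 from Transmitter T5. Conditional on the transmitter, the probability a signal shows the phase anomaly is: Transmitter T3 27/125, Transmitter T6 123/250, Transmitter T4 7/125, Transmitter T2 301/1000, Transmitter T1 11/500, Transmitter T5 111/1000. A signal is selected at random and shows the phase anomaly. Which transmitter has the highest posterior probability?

Transmitter T2

Unnormalized posteriors (prior × likelihood):
  Transmitter T3: 0.036 × 0.216 = 0.007776
  Transmitter T6: 0.032 × 0.492 = 0.015744
  Transmitter T4: 0.546 × 0.056 = 0.030576
  Transmitter T2: 0.236 × 0.301 = 0.071036
  Transmitter T1: 0.088 × 0.022 = 0.001936
  Transmitter T5: 0.062 × 0.111 = 0.006882
Sum = 0.13395.
Largest term belongs to Transmitter T2, so Transmitter T2 is most probable.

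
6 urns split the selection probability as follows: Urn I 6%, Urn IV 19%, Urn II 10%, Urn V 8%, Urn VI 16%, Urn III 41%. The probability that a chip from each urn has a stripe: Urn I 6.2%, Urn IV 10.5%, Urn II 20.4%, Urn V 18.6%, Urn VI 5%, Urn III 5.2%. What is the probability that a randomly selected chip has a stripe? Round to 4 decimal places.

0.0883

Unnormalized posteriors (prior × likelihood):
  Urn I: 0.06 × 0.062 = 0.00372
  Urn IV: 0.19 × 0.105 = 0.01995
  Urn II: 0.1 × 0.204 = 0.0204
  Urn V: 0.08 × 0.186 = 0.01488
  Urn VI: 0.16 × 0.05 = 0.008
  Urn III: 0.41 × 0.052 = 0.02132
P(striped) = 0.00372 + 0.01995 + 0.0204 + 0.01488 + 0.008 + 0.02132 = 0.08827 → 0.0883.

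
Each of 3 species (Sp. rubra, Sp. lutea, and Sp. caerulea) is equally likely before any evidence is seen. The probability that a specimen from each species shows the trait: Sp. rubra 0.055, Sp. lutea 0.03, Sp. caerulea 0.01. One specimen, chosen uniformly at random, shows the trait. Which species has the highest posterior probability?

Since the prior is uniform, the posterior is proportional to the likelihood:
  Sp. rubra: 0.055
  Sp. lutea: 0.03
  Sp. caerulea: 0.01
Normalizing constant = 0.095.
Largest term belongs to Sp. rubra, so Sp. rubra is most probable.

Sp. rubra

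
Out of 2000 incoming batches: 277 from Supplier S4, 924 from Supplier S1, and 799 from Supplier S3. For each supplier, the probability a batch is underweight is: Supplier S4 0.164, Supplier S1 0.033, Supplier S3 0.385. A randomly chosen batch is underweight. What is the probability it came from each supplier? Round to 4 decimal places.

Supplier S4 0.1184, Supplier S1 0.0795, Supplier S3 0.8021

Prior × likelihood for each hypothesis:
  Supplier S4: 0.1385 × 0.164 = 0.022714
  Supplier S1: 0.462 × 0.033 = 0.015246
  Supplier S3: 0.3995 × 0.385 = 0.1538075
Sum = 0.1917675.
P(Supplier S4 | underweight) = 0.022714/0.1917675 ≈ 0.1184
P(Supplier S1 | underweight) = 0.015246/0.1917675 ≈ 0.0795
P(Supplier S3 | underweight) = 0.1538075/0.1917675 ≈ 0.8021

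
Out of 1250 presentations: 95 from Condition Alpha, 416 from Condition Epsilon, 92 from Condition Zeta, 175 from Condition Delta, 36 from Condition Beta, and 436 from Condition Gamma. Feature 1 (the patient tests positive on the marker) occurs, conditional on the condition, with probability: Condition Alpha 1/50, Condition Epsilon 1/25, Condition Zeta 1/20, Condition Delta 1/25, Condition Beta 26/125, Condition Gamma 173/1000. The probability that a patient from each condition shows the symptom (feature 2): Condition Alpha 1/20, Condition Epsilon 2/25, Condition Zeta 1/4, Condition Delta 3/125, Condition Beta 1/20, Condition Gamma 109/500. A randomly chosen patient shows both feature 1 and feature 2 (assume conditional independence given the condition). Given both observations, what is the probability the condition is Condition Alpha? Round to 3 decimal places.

Compute prior × likelihood for every hypothesis:
  Condition Alpha: 0.076 × 0.02 × 0.05 = 0.000076
  Condition Epsilon: 0.3328 × 0.04 × 0.08 = 0.00106496
  Condition Zeta: 0.0736 × 0.05 × 0.25 = 0.00092
  Condition Delta: 0.14 × 0.04 × 0.024 = 0.0001344
  Condition Beta: 0.0288 × 0.208 × 0.05 = 0.00029952
  Condition Gamma: 0.3488 × 0.173 × 0.218 = 0.0131546432
Normalizing constant = 0.0156495232.
P(Condition Alpha | evidence) = 0.000076 / 0.0156495232 ≈ 0.005.

0.005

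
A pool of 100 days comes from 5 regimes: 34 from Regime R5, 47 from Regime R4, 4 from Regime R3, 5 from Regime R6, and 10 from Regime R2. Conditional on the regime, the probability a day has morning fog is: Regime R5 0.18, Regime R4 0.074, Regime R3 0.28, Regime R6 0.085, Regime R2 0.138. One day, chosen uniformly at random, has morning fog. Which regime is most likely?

Regime R5

Compute prior × likelihood for every hypothesis:
  Regime R5: 0.34 × 0.18 = 0.0612
  Regime R4: 0.47 × 0.074 = 0.03478
  Regime R3: 0.04 × 0.28 = 0.0112
  Regime R6: 0.05 × 0.085 = 0.00425
  Regime R2: 0.1 × 0.138 = 0.0138
Sum = 0.12523.
Largest term belongs to Regime R5, so Regime R5 is most probable.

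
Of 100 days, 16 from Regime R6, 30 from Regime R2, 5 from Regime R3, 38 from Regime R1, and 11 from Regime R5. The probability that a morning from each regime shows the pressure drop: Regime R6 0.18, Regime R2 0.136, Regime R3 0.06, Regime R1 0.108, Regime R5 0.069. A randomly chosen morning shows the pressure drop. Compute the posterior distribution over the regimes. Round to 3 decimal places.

Regime R6 0.238, Regime R2 0.337, Regime R3 0.025, Regime R1 0.339, Regime R5 0.063

Prior × likelihood for each hypothesis:
  Regime R6: 0.16 × 0.18 = 0.0288
  Regime R2: 0.3 × 0.136 = 0.0408
  Regime R3: 0.05 × 0.06 = 0.003
  Regime R1: 0.38 × 0.108 = 0.04104
  Regime R5: 0.11 × 0.069 = 0.00759
Total = 0.12123.
P(Regime R6 | drop) = 0.0288/0.12123 ≈ 0.238
P(Regime R2 | drop) = 0.0408/0.12123 ≈ 0.337
P(Regime R3 | drop) = 0.003/0.12123 ≈ 0.025
P(Regime R1 | drop) = 0.04104/0.12123 ≈ 0.339
P(Regime R5 | drop) = 0.00759/0.12123 ≈ 0.063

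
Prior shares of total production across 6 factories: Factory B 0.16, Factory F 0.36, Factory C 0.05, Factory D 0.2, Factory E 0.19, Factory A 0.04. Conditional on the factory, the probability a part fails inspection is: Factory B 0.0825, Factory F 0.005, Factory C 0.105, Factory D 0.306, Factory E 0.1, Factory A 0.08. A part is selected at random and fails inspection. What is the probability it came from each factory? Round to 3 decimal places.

Compute prior × likelihood for every hypothesis:
  Factory B: 0.16 × 0.0825 = 0.0132
  Factory F: 0.36 × 0.005 = 0.0018
  Factory C: 0.05 × 0.105 = 0.00525
  Factory D: 0.2 × 0.306 = 0.0612
  Factory E: 0.19 × 0.1 = 0.019
  Factory A: 0.04 × 0.08 = 0.0032
Normalizing constant = 0.10365.
P(Factory B | nonconforming) = 0.0132/0.10365 ≈ 0.127
P(Factory F | nonconforming) = 0.0018/0.10365 ≈ 0.017
P(Factory C | nonconforming) = 0.00525/0.10365 ≈ 0.051
P(Factory D | nonconforming) = 0.0612/0.10365 ≈ 0.590
P(Factory E | nonconforming) = 0.019/0.10365 ≈ 0.183
P(Factory A | nonconforming) = 0.0032/0.10365 ≈ 0.031

Factory B 0.127, Factory F 0.017, Factory C 0.051, Factory D 0.590, Factory E 0.183, Factory A 0.031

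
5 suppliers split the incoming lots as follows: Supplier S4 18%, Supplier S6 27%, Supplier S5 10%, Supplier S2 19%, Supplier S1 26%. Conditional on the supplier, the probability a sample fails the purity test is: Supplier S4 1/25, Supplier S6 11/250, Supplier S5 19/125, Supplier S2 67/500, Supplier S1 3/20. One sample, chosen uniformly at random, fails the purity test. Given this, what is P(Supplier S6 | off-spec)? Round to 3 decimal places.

Unnormalized posteriors (prior × likelihood):
  Supplier S4: 0.18 × 0.04 = 0.0072
  Supplier S6: 0.27 × 0.044 = 0.01188
  Supplier S5: 0.1 × 0.152 = 0.0152
  Supplier S2: 0.19 × 0.134 = 0.02546
  Supplier S1: 0.26 × 0.15 = 0.039
Total = 0.09874.
P(Supplier S6 | evidence) = 0.01188 / 0.09874 ≈ 0.120.

0.120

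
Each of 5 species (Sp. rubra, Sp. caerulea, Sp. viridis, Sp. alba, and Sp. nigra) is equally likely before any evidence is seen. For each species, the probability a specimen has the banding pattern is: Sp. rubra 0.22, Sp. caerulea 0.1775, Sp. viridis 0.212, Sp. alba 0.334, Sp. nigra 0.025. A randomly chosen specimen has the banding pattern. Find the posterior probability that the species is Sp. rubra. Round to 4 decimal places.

Since the prior is uniform, the posterior is proportional to the likelihood:
  Sp. rubra: 0.22
  Sp. caerulea: 0.1775
  Sp. viridis: 0.212
  Sp. alba: 0.334
  Sp. nigra: 0.025
Normalizing constant = 0.9685.
P(Sp. rubra | evidence) = 0.22 / 0.9685 ≈ 0.2272.

0.2272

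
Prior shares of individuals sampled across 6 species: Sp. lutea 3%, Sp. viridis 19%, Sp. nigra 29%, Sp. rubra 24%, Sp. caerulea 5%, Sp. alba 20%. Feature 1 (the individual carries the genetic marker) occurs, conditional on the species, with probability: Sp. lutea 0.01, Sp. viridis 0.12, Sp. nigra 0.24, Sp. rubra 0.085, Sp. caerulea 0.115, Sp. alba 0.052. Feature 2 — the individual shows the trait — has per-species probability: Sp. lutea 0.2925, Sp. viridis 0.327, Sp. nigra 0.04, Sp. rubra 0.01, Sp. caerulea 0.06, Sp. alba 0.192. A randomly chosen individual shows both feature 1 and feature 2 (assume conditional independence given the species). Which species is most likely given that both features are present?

By Bayes' rule, posterior ∝ prior × likelihood:
  Sp. lutea: 0.03 × 0.01 × 0.2925 = 0.00008775
  Sp. viridis: 0.19 × 0.12 × 0.327 = 0.0074556
  Sp. nigra: 0.29 × 0.24 × 0.04 = 0.002784
  Sp. rubra: 0.24 × 0.085 × 0.01 = 0.000204
  Sp. caerulea: 0.05 × 0.115 × 0.06 = 0.000345
  Sp. alba: 0.2 × 0.052 × 0.192 = 0.0019968
Total = 0.01287315.
Largest term belongs to Sp. viridis, so Sp. viridis is most probable.

Sp. viridis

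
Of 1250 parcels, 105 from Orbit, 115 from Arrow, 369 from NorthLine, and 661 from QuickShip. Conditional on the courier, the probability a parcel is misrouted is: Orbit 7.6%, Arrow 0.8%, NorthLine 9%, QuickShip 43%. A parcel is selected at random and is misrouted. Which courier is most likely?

Compute prior × likelihood for every hypothesis:
  Orbit: 0.084 × 0.076 = 0.006384
  Arrow: 0.092 × 0.008 = 0.000736
  NorthLine: 0.2952 × 0.09 = 0.026568
  QuickShip: 0.5288 × 0.43 = 0.227384
Total = 0.261072.
Largest term belongs to QuickShip, so QuickShip is most probable.

QuickShip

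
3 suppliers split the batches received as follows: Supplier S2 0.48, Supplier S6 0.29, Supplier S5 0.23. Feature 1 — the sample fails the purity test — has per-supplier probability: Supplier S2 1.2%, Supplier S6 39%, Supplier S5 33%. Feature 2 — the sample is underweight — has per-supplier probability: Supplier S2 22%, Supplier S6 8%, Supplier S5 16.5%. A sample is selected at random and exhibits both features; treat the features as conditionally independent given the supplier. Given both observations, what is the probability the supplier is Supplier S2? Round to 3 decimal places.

0.055

Unnormalized posteriors (prior × likelihood):
  Supplier S2: 0.48 × 0.012 × 0.22 = 0.0012672
  Supplier S6: 0.29 × 0.39 × 0.08 = 0.009048
  Supplier S5: 0.23 × 0.33 × 0.165 = 0.0125235
Total = 0.0228387.
P(Supplier S2 | evidence) = 0.0012672 / 0.0228387 ≈ 0.055.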